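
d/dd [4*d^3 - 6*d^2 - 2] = 12*d*(d - 1)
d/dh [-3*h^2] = -6*h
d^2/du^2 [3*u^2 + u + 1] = 6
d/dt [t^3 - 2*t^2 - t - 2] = 3*t^2 - 4*t - 1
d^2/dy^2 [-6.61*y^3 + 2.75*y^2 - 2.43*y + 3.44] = 5.5 - 39.66*y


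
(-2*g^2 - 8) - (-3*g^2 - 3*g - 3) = g^2 + 3*g - 5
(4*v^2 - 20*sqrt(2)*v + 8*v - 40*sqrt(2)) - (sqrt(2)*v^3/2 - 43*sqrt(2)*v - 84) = -sqrt(2)*v^3/2 + 4*v^2 + 8*v + 23*sqrt(2)*v - 40*sqrt(2) + 84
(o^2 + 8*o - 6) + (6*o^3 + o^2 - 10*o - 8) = 6*o^3 + 2*o^2 - 2*o - 14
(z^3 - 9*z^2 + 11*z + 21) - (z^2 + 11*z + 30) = z^3 - 10*z^2 - 9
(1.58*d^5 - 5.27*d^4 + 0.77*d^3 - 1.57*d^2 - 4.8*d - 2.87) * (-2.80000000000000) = -4.424*d^5 + 14.756*d^4 - 2.156*d^3 + 4.396*d^2 + 13.44*d + 8.036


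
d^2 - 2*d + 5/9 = (d - 5/3)*(d - 1/3)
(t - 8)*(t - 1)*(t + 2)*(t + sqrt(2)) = t^4 - 7*t^3 + sqrt(2)*t^3 - 10*t^2 - 7*sqrt(2)*t^2 - 10*sqrt(2)*t + 16*t + 16*sqrt(2)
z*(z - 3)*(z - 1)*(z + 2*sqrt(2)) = z^4 - 4*z^3 + 2*sqrt(2)*z^3 - 8*sqrt(2)*z^2 + 3*z^2 + 6*sqrt(2)*z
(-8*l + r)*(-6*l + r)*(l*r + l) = 48*l^3*r + 48*l^3 - 14*l^2*r^2 - 14*l^2*r + l*r^3 + l*r^2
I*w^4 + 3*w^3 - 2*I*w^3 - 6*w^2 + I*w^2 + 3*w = w*(w - 1)*(w - 3*I)*(I*w - I)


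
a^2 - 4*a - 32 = (a - 8)*(a + 4)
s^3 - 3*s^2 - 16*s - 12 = (s - 6)*(s + 1)*(s + 2)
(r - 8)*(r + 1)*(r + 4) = r^3 - 3*r^2 - 36*r - 32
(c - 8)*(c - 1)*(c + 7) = c^3 - 2*c^2 - 55*c + 56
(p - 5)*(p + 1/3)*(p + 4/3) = p^3 - 10*p^2/3 - 71*p/9 - 20/9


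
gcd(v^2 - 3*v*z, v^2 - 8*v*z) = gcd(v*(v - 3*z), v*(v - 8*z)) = v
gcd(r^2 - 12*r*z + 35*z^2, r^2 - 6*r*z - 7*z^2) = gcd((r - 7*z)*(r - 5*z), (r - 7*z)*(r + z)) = -r + 7*z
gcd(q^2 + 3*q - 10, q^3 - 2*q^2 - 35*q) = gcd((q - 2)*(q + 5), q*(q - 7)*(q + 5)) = q + 5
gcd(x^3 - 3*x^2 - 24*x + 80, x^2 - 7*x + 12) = x - 4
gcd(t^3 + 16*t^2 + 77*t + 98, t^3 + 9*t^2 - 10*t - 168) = t + 7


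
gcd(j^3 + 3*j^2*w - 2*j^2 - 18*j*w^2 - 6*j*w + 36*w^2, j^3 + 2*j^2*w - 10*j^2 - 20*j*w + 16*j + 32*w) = j - 2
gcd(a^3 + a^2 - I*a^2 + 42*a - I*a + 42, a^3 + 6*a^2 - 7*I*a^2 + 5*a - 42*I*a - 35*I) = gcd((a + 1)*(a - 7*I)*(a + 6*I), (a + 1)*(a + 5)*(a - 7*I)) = a^2 + a*(1 - 7*I) - 7*I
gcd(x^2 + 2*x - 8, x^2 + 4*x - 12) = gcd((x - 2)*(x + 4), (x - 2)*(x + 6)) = x - 2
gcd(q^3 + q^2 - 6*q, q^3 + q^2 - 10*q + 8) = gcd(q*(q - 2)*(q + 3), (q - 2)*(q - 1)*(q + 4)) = q - 2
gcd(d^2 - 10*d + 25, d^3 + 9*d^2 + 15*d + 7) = 1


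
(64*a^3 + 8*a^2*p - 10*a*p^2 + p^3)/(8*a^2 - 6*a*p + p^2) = (-16*a^2 - 6*a*p + p^2)/(-2*a + p)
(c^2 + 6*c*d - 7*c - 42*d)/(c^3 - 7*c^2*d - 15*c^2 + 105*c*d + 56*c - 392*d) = (c + 6*d)/(c^2 - 7*c*d - 8*c + 56*d)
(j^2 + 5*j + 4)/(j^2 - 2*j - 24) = (j + 1)/(j - 6)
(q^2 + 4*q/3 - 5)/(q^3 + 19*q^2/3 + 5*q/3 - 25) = 1/(q + 5)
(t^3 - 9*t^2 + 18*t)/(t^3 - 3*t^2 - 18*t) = (t - 3)/(t + 3)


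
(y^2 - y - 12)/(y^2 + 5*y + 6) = (y - 4)/(y + 2)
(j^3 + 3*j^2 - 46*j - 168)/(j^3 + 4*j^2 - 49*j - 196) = (j + 6)/(j + 7)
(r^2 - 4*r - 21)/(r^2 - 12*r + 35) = (r + 3)/(r - 5)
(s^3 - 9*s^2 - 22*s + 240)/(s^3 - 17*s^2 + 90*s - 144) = (s + 5)/(s - 3)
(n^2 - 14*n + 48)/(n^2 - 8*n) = (n - 6)/n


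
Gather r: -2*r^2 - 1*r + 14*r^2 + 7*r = 12*r^2 + 6*r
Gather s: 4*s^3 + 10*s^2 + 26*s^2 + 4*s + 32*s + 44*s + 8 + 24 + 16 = 4*s^3 + 36*s^2 + 80*s + 48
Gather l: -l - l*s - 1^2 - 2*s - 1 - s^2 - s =l*(-s - 1) - s^2 - 3*s - 2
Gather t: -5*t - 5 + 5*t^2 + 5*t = 5*t^2 - 5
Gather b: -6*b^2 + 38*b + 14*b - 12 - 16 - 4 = -6*b^2 + 52*b - 32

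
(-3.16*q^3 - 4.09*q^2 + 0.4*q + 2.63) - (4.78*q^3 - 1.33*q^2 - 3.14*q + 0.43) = -7.94*q^3 - 2.76*q^2 + 3.54*q + 2.2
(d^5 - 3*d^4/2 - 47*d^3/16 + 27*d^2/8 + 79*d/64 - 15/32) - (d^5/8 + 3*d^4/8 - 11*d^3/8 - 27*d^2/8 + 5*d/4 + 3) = 7*d^5/8 - 15*d^4/8 - 25*d^3/16 + 27*d^2/4 - d/64 - 111/32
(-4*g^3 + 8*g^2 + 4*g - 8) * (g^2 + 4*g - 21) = -4*g^5 - 8*g^4 + 120*g^3 - 160*g^2 - 116*g + 168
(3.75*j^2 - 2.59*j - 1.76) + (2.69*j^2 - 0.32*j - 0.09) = 6.44*j^2 - 2.91*j - 1.85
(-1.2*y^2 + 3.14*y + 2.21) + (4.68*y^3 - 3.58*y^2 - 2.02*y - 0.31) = 4.68*y^3 - 4.78*y^2 + 1.12*y + 1.9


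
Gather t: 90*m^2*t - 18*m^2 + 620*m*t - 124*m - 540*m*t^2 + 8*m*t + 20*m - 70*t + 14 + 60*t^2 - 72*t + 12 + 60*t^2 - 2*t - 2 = -18*m^2 - 104*m + t^2*(120 - 540*m) + t*(90*m^2 + 628*m - 144) + 24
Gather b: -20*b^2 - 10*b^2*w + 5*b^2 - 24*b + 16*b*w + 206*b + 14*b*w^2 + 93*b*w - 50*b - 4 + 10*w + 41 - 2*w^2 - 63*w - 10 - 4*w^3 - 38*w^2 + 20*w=b^2*(-10*w - 15) + b*(14*w^2 + 109*w + 132) - 4*w^3 - 40*w^2 - 33*w + 27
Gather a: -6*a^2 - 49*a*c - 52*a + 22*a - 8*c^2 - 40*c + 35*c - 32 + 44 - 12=-6*a^2 + a*(-49*c - 30) - 8*c^2 - 5*c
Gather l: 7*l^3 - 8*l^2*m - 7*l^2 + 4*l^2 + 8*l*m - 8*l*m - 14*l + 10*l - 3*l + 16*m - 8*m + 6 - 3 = 7*l^3 + l^2*(-8*m - 3) - 7*l + 8*m + 3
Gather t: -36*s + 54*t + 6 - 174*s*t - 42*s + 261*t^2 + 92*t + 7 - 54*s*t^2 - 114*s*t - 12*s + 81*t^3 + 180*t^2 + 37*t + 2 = -90*s + 81*t^3 + t^2*(441 - 54*s) + t*(183 - 288*s) + 15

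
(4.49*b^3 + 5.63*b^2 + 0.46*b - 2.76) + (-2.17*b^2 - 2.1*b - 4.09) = 4.49*b^3 + 3.46*b^2 - 1.64*b - 6.85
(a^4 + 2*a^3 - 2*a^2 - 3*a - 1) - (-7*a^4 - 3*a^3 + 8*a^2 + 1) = 8*a^4 + 5*a^3 - 10*a^2 - 3*a - 2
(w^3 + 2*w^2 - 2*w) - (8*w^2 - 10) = w^3 - 6*w^2 - 2*w + 10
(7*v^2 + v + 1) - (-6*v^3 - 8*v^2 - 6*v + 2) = 6*v^3 + 15*v^2 + 7*v - 1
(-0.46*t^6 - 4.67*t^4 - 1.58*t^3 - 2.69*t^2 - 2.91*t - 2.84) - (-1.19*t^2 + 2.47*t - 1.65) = -0.46*t^6 - 4.67*t^4 - 1.58*t^3 - 1.5*t^2 - 5.38*t - 1.19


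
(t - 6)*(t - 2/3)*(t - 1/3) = t^3 - 7*t^2 + 56*t/9 - 4/3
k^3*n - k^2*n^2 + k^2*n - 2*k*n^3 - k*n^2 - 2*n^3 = (k - 2*n)*(k + n)*(k*n + n)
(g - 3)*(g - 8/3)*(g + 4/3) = g^3 - 13*g^2/3 + 4*g/9 + 32/3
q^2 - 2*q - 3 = (q - 3)*(q + 1)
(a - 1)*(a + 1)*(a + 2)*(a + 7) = a^4 + 9*a^3 + 13*a^2 - 9*a - 14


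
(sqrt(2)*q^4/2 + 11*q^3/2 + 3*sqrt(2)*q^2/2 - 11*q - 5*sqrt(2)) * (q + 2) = sqrt(2)*q^5/2 + sqrt(2)*q^4 + 11*q^4/2 + 3*sqrt(2)*q^3/2 + 11*q^3 - 11*q^2 + 3*sqrt(2)*q^2 - 22*q - 5*sqrt(2)*q - 10*sqrt(2)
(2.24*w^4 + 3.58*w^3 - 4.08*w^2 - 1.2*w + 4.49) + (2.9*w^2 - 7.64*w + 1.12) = 2.24*w^4 + 3.58*w^3 - 1.18*w^2 - 8.84*w + 5.61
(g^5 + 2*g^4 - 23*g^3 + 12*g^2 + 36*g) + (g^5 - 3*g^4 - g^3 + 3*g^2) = 2*g^5 - g^4 - 24*g^3 + 15*g^2 + 36*g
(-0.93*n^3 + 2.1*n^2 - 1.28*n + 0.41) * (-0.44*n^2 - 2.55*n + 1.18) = 0.4092*n^5 + 1.4475*n^4 - 5.8892*n^3 + 5.5616*n^2 - 2.5559*n + 0.4838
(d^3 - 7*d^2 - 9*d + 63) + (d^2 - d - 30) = d^3 - 6*d^2 - 10*d + 33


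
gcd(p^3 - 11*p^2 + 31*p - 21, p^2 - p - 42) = p - 7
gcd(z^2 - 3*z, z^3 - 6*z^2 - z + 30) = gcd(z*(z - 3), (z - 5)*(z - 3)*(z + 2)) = z - 3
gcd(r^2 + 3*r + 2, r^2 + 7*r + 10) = r + 2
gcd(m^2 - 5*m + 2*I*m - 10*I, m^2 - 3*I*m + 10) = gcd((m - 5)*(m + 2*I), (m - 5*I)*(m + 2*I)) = m + 2*I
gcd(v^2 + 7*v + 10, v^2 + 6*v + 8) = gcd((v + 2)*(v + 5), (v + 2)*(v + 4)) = v + 2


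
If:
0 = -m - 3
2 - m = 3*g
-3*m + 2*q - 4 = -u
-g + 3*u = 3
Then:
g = 5/3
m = -3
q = -59/18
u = 14/9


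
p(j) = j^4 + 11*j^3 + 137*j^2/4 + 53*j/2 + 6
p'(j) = 4*j^3 + 33*j^2 + 137*j/2 + 53/2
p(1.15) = 100.25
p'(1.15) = 155.00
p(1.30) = 125.36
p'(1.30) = 180.11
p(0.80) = 55.16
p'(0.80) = 104.47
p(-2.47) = 20.96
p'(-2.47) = -1.64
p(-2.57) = 21.02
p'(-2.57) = 0.52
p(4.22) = 1871.57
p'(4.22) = 1203.85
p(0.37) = 21.07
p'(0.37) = 56.57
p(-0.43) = 0.10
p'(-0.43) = 2.83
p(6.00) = 5070.00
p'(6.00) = 2489.50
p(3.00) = 771.75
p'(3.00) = 637.00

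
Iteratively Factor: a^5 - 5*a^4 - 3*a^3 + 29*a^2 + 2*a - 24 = (a + 1)*(a^4 - 6*a^3 + 3*a^2 + 26*a - 24) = (a - 3)*(a + 1)*(a^3 - 3*a^2 - 6*a + 8) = (a - 3)*(a - 1)*(a + 1)*(a^2 - 2*a - 8) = (a - 4)*(a - 3)*(a - 1)*(a + 1)*(a + 2)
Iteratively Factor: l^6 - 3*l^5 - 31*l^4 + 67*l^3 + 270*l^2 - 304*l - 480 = (l - 5)*(l^5 + 2*l^4 - 21*l^3 - 38*l^2 + 80*l + 96) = (l - 5)*(l - 2)*(l^4 + 4*l^3 - 13*l^2 - 64*l - 48) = (l - 5)*(l - 2)*(l + 3)*(l^3 + l^2 - 16*l - 16) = (l - 5)*(l - 2)*(l + 1)*(l + 3)*(l^2 - 16) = (l - 5)*(l - 4)*(l - 2)*(l + 1)*(l + 3)*(l + 4)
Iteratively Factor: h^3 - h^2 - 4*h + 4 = (h - 2)*(h^2 + h - 2) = (h - 2)*(h + 2)*(h - 1)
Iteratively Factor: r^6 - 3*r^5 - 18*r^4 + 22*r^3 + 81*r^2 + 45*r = (r - 3)*(r^5 - 18*r^3 - 32*r^2 - 15*r) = (r - 3)*(r + 1)*(r^4 - r^3 - 17*r^2 - 15*r) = (r - 5)*(r - 3)*(r + 1)*(r^3 + 4*r^2 + 3*r) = (r - 5)*(r - 3)*(r + 1)*(r + 3)*(r^2 + r) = r*(r - 5)*(r - 3)*(r + 1)*(r + 3)*(r + 1)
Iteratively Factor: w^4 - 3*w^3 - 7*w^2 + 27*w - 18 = (w - 1)*(w^3 - 2*w^2 - 9*w + 18) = (w - 2)*(w - 1)*(w^2 - 9) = (w - 3)*(w - 2)*(w - 1)*(w + 3)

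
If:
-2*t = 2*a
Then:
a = -t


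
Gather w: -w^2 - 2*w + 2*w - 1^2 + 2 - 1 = -w^2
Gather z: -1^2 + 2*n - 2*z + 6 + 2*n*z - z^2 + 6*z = 2*n - z^2 + z*(2*n + 4) + 5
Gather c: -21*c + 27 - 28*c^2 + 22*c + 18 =-28*c^2 + c + 45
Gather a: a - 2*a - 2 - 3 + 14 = 9 - a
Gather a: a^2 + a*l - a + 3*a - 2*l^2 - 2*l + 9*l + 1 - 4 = a^2 + a*(l + 2) - 2*l^2 + 7*l - 3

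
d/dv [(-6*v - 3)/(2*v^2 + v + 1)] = 3*(4*v^2 + 4*v - 1)/(4*v^4 + 4*v^3 + 5*v^2 + 2*v + 1)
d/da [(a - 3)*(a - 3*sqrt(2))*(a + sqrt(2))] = 3*a^2 - 6*a - 4*sqrt(2)*a - 6 + 6*sqrt(2)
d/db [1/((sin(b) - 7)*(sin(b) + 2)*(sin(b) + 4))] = (-3*sin(b)^2 + 2*sin(b) + 34)*cos(b)/((sin(b) - 7)^2*(sin(b) + 2)^2*(sin(b) + 4)^2)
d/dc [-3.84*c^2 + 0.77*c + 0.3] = 0.77 - 7.68*c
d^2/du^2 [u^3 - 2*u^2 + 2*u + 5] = 6*u - 4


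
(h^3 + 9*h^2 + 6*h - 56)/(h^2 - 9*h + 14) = (h^2 + 11*h + 28)/(h - 7)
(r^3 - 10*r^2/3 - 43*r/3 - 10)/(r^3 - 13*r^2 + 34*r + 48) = (r + 5/3)/(r - 8)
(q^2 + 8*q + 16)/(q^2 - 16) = (q + 4)/(q - 4)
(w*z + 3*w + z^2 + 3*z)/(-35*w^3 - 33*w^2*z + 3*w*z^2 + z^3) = (z + 3)/(-35*w^2 + 2*w*z + z^2)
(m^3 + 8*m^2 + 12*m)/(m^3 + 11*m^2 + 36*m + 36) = m/(m + 3)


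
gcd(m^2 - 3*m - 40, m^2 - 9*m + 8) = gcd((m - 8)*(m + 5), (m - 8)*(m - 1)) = m - 8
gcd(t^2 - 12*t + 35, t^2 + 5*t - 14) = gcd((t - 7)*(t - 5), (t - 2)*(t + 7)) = 1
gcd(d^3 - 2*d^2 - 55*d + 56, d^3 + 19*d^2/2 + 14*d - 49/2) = d^2 + 6*d - 7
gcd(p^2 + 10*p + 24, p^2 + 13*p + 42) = p + 6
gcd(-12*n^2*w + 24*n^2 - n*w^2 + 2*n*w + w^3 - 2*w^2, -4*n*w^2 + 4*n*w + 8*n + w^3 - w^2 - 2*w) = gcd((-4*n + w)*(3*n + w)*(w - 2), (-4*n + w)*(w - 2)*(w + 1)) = -4*n*w + 8*n + w^2 - 2*w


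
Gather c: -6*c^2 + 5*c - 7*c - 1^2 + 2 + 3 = -6*c^2 - 2*c + 4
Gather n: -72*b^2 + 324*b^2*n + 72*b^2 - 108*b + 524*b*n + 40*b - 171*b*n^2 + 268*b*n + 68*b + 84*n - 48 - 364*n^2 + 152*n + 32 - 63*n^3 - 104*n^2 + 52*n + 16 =-63*n^3 + n^2*(-171*b - 468) + n*(324*b^2 + 792*b + 288)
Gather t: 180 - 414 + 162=-72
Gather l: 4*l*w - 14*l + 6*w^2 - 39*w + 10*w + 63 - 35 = l*(4*w - 14) + 6*w^2 - 29*w + 28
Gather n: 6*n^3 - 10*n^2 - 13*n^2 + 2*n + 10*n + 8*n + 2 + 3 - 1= 6*n^3 - 23*n^2 + 20*n + 4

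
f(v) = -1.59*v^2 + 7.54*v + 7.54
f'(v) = 7.54 - 3.18*v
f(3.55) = 14.27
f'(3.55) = -3.75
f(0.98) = 13.40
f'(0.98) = 4.42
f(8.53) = -43.83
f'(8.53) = -19.59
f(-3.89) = -45.85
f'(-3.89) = 19.91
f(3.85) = 13.00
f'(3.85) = -4.70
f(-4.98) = -69.44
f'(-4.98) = 23.38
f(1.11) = 13.95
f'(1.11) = 4.01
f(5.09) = 4.72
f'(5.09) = -8.65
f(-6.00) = -94.94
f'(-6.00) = 26.62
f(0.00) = 7.54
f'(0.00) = 7.54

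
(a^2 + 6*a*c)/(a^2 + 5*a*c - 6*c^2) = a/(a - c)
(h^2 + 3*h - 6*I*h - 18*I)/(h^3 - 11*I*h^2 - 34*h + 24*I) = (h + 3)/(h^2 - 5*I*h - 4)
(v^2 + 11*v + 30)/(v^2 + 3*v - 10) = (v + 6)/(v - 2)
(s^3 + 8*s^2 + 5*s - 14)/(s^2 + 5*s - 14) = (s^2 + s - 2)/(s - 2)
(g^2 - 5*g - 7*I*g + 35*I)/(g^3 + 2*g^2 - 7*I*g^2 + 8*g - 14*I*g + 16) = (g^2 + g*(-5 - 7*I) + 35*I)/(g^3 + g^2*(2 - 7*I) + g*(8 - 14*I) + 16)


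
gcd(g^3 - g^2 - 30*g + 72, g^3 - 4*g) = 1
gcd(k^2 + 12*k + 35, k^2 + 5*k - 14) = k + 7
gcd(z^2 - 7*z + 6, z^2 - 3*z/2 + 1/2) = z - 1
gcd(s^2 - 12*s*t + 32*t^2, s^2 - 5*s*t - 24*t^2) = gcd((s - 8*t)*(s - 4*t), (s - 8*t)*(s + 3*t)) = s - 8*t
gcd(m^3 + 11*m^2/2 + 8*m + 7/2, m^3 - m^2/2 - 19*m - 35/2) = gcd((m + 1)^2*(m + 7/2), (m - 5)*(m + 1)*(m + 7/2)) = m^2 + 9*m/2 + 7/2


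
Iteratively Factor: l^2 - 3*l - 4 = (l - 4)*(l + 1)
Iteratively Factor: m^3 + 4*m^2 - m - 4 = (m + 4)*(m^2 - 1) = (m - 1)*(m + 4)*(m + 1)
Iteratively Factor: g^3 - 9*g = (g - 3)*(g^2 + 3*g) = g*(g - 3)*(g + 3)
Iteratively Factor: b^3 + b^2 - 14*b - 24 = (b + 3)*(b^2 - 2*b - 8) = (b + 2)*(b + 3)*(b - 4)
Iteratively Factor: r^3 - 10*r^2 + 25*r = (r)*(r^2 - 10*r + 25) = r*(r - 5)*(r - 5)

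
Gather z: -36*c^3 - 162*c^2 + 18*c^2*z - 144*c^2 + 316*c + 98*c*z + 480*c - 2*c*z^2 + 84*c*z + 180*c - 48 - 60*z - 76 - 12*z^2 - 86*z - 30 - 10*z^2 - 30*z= -36*c^3 - 306*c^2 + 976*c + z^2*(-2*c - 22) + z*(18*c^2 + 182*c - 176) - 154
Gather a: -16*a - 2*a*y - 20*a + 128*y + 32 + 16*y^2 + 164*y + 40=a*(-2*y - 36) + 16*y^2 + 292*y + 72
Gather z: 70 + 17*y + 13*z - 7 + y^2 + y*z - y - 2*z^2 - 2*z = y^2 + 16*y - 2*z^2 + z*(y + 11) + 63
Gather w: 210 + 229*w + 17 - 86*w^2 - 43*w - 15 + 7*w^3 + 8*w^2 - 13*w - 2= 7*w^3 - 78*w^2 + 173*w + 210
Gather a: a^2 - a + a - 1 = a^2 - 1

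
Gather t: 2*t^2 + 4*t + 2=2*t^2 + 4*t + 2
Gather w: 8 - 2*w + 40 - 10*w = 48 - 12*w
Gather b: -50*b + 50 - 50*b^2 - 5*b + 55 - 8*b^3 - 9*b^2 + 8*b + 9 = -8*b^3 - 59*b^2 - 47*b + 114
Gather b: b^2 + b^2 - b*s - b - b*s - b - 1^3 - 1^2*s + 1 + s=2*b^2 + b*(-2*s - 2)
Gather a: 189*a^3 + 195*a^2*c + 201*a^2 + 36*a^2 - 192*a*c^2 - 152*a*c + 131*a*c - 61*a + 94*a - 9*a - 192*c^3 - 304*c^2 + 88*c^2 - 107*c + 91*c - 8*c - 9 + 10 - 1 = 189*a^3 + a^2*(195*c + 237) + a*(-192*c^2 - 21*c + 24) - 192*c^3 - 216*c^2 - 24*c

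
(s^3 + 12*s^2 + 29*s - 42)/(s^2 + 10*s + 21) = (s^2 + 5*s - 6)/(s + 3)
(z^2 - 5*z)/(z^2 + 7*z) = (z - 5)/(z + 7)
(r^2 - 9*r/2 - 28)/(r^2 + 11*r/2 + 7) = (r - 8)/(r + 2)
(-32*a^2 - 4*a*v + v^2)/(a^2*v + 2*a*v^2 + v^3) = (-32*a^2 - 4*a*v + v^2)/(v*(a^2 + 2*a*v + v^2))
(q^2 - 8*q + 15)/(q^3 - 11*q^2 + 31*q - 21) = (q - 5)/(q^2 - 8*q + 7)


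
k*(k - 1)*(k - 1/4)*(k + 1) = k^4 - k^3/4 - k^2 + k/4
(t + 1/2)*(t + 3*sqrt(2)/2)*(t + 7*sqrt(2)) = t^3 + t^2/2 + 17*sqrt(2)*t^2/2 + 17*sqrt(2)*t/4 + 21*t + 21/2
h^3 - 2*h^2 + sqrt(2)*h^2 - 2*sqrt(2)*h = h*(h - 2)*(h + sqrt(2))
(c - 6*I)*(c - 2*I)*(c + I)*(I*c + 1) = I*c^4 + 8*c^3 - 11*I*c^2 + 8*c - 12*I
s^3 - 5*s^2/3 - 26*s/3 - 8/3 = (s - 4)*(s + 1/3)*(s + 2)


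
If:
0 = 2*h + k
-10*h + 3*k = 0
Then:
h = 0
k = 0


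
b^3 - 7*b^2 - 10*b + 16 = (b - 8)*(b - 1)*(b + 2)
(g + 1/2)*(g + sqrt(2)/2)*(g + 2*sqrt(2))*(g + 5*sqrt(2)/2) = g^4 + g^3/2 + 5*sqrt(2)*g^3 + 5*sqrt(2)*g^2/2 + 29*g^2/2 + 5*sqrt(2)*g + 29*g/4 + 5*sqrt(2)/2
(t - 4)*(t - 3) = t^2 - 7*t + 12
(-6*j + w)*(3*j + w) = -18*j^2 - 3*j*w + w^2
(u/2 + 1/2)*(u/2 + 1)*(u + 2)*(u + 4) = u^4/4 + 9*u^3/4 + 7*u^2 + 9*u + 4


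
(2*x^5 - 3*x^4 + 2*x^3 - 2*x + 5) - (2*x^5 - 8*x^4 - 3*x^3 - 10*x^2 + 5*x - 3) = 5*x^4 + 5*x^3 + 10*x^2 - 7*x + 8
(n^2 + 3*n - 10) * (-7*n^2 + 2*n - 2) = -7*n^4 - 19*n^3 + 74*n^2 - 26*n + 20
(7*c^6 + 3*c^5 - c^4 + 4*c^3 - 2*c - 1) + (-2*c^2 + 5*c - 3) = 7*c^6 + 3*c^5 - c^4 + 4*c^3 - 2*c^2 + 3*c - 4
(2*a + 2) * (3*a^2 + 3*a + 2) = 6*a^3 + 12*a^2 + 10*a + 4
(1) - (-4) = 5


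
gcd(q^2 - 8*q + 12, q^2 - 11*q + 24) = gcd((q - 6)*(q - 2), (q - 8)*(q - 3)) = 1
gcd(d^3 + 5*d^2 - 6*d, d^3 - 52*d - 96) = d + 6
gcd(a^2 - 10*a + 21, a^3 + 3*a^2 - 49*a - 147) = a - 7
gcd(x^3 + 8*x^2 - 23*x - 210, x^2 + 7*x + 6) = x + 6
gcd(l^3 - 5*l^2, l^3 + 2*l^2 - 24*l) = l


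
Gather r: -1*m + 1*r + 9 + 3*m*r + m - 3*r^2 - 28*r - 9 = -3*r^2 + r*(3*m - 27)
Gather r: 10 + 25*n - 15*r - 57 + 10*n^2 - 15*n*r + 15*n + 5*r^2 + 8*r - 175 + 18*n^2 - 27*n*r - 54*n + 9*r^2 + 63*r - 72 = 28*n^2 - 14*n + 14*r^2 + r*(56 - 42*n) - 294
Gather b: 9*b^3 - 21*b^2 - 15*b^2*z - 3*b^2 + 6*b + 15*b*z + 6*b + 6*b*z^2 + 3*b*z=9*b^3 + b^2*(-15*z - 24) + b*(6*z^2 + 18*z + 12)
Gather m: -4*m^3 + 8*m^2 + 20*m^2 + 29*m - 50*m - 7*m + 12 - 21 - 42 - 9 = -4*m^3 + 28*m^2 - 28*m - 60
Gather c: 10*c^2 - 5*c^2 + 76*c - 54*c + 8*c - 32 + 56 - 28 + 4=5*c^2 + 30*c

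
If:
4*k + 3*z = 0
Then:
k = -3*z/4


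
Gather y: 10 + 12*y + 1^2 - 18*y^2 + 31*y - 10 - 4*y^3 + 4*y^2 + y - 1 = -4*y^3 - 14*y^2 + 44*y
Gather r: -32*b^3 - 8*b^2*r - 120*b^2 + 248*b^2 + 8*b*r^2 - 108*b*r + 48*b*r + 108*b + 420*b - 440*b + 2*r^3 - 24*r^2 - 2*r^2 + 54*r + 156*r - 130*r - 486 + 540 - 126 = -32*b^3 + 128*b^2 + 88*b + 2*r^3 + r^2*(8*b - 26) + r*(-8*b^2 - 60*b + 80) - 72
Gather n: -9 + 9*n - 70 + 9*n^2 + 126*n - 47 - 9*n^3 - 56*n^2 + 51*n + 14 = -9*n^3 - 47*n^2 + 186*n - 112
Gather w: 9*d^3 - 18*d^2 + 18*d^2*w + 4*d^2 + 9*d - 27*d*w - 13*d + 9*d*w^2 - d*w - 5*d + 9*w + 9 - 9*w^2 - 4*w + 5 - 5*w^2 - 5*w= 9*d^3 - 14*d^2 - 9*d + w^2*(9*d - 14) + w*(18*d^2 - 28*d) + 14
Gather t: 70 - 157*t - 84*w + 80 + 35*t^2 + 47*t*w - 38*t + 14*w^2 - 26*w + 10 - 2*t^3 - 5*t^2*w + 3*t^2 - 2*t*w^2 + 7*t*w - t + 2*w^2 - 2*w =-2*t^3 + t^2*(38 - 5*w) + t*(-2*w^2 + 54*w - 196) + 16*w^2 - 112*w + 160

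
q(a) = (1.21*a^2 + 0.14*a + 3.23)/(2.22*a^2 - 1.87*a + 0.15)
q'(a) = (1.87 - 4.44*a)*(1.21*a^2 + 0.14*a + 3.23)/(2.22*a^2 - 1.87*a + 0.15)^2 + (2.42*a + 0.14)/(2.22*a^2 - 1.87*a + 0.15)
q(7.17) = 0.66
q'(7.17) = -0.02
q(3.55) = 0.88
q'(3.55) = -0.16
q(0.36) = -14.60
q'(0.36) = 12.54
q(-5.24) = 0.50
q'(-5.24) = 0.00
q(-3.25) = 0.52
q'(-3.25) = 0.03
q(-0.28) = 3.88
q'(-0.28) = 13.60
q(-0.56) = 1.86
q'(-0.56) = 3.65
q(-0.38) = 2.84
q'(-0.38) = 7.89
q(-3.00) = 0.53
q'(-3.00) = 0.04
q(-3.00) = 0.53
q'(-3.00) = 0.04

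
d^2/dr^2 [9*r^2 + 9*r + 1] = 18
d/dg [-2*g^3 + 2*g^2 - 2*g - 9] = -6*g^2 + 4*g - 2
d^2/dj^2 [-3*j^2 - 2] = -6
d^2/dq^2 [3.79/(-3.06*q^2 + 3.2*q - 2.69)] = (70.976088*q^2 - 74.22336*q - 3.79*(6.12*q - 3.2)*(12.24*q - 6.4) + 62.394012)/(3.06*q^2 - 3.2*q + 2.69)^3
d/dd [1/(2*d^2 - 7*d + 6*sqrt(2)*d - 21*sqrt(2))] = (-4*d - 6*sqrt(2) + 7)/(2*d^2 - 7*d + 6*sqrt(2)*d - 21*sqrt(2))^2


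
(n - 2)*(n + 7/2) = n^2 + 3*n/2 - 7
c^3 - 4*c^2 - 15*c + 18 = (c - 6)*(c - 1)*(c + 3)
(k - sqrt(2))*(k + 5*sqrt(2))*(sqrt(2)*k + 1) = sqrt(2)*k^3 + 9*k^2 - 6*sqrt(2)*k - 10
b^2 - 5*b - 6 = (b - 6)*(b + 1)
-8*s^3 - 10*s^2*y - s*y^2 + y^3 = (-4*s + y)*(s + y)*(2*s + y)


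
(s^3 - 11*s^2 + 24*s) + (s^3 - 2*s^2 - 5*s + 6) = 2*s^3 - 13*s^2 + 19*s + 6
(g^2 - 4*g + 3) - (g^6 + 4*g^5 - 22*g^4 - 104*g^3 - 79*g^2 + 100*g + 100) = -g^6 - 4*g^5 + 22*g^4 + 104*g^3 + 80*g^2 - 104*g - 97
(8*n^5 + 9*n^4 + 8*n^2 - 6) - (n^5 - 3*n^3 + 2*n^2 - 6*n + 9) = 7*n^5 + 9*n^4 + 3*n^3 + 6*n^2 + 6*n - 15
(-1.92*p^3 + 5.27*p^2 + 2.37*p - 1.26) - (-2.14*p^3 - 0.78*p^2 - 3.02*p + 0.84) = 0.22*p^3 + 6.05*p^2 + 5.39*p - 2.1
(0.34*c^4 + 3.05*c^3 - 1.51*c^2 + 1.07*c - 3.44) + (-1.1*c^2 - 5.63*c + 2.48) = 0.34*c^4 + 3.05*c^3 - 2.61*c^2 - 4.56*c - 0.96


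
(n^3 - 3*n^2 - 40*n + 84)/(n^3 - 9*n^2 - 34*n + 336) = (n - 2)/(n - 8)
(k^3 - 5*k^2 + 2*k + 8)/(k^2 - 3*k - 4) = k - 2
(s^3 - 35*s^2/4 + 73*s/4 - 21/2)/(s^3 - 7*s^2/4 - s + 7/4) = (s - 6)/(s + 1)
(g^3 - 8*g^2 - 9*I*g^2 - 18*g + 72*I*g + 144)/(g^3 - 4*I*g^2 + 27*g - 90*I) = (g - 8)/(g + 5*I)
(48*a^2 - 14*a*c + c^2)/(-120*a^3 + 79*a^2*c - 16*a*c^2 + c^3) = (-6*a + c)/(15*a^2 - 8*a*c + c^2)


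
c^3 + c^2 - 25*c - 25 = (c - 5)*(c + 1)*(c + 5)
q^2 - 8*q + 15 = (q - 5)*(q - 3)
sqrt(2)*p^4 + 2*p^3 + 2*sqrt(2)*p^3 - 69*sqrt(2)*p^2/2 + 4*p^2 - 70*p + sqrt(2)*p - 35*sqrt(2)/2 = (p - 5)*(p + 7)*(p + sqrt(2)/2)*(sqrt(2)*p + 1)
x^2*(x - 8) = x^3 - 8*x^2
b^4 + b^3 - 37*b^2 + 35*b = b*(b - 5)*(b - 1)*(b + 7)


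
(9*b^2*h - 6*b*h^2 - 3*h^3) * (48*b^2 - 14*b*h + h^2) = 432*b^4*h - 414*b^3*h^2 - 51*b^2*h^3 + 36*b*h^4 - 3*h^5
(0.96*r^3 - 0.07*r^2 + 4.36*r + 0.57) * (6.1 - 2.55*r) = -2.448*r^4 + 6.0345*r^3 - 11.545*r^2 + 25.1425*r + 3.477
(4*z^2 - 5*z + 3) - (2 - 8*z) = 4*z^2 + 3*z + 1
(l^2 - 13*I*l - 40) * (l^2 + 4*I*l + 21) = l^4 - 9*I*l^3 + 33*l^2 - 433*I*l - 840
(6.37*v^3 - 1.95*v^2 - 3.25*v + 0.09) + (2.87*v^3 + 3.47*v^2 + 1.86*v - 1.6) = 9.24*v^3 + 1.52*v^2 - 1.39*v - 1.51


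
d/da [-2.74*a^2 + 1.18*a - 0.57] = 1.18 - 5.48*a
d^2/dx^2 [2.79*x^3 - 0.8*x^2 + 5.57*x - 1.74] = 16.74*x - 1.6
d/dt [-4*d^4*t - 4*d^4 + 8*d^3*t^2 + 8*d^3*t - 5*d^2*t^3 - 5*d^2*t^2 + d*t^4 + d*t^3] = d*(-4*d^3 + 16*d^2*t + 8*d^2 - 15*d*t^2 - 10*d*t + 4*t^3 + 3*t^2)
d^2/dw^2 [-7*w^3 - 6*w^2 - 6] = -42*w - 12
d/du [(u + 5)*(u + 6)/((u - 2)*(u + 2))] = (-11*u^2 - 68*u - 44)/(u^4 - 8*u^2 + 16)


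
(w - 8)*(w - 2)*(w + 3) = w^3 - 7*w^2 - 14*w + 48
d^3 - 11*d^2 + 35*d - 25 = (d - 5)^2*(d - 1)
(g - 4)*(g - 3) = g^2 - 7*g + 12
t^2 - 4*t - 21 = (t - 7)*(t + 3)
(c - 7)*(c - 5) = c^2 - 12*c + 35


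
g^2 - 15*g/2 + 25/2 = (g - 5)*(g - 5/2)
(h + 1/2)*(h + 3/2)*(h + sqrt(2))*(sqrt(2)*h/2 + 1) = sqrt(2)*h^4/2 + sqrt(2)*h^3 + 2*h^3 + 11*sqrt(2)*h^2/8 + 4*h^2 + 3*h/2 + 2*sqrt(2)*h + 3*sqrt(2)/4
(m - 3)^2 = m^2 - 6*m + 9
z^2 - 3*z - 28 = (z - 7)*(z + 4)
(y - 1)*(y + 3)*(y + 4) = y^3 + 6*y^2 + 5*y - 12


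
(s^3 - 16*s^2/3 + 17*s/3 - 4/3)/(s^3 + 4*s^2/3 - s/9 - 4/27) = 9*(s^2 - 5*s + 4)/(9*s^2 + 15*s + 4)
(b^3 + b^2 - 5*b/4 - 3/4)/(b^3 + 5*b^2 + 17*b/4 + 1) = (2*b^2 + b - 3)/(2*b^2 + 9*b + 4)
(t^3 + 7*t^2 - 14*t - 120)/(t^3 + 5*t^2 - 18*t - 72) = (t + 5)/(t + 3)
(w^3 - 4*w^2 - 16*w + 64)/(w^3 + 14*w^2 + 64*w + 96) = (w^2 - 8*w + 16)/(w^2 + 10*w + 24)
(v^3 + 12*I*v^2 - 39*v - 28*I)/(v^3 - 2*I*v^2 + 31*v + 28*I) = (v + 7*I)/(v - 7*I)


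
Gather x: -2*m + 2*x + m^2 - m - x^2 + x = m^2 - 3*m - x^2 + 3*x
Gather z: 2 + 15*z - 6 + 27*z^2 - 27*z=27*z^2 - 12*z - 4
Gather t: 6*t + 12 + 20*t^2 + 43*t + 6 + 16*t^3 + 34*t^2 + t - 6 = 16*t^3 + 54*t^2 + 50*t + 12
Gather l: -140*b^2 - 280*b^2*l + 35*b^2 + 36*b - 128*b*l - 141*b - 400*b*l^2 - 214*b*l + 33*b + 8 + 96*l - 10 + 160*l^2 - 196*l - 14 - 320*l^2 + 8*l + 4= -105*b^2 - 72*b + l^2*(-400*b - 160) + l*(-280*b^2 - 342*b - 92) - 12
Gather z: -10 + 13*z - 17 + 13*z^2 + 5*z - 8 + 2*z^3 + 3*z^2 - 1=2*z^3 + 16*z^2 + 18*z - 36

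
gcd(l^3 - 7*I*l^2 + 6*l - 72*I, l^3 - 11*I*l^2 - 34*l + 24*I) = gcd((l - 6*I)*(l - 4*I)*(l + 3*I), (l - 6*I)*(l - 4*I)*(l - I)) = l^2 - 10*I*l - 24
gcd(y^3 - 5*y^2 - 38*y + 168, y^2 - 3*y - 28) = y - 7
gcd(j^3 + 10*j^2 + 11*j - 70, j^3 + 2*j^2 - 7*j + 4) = 1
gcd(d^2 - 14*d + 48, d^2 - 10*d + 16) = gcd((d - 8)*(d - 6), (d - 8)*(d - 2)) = d - 8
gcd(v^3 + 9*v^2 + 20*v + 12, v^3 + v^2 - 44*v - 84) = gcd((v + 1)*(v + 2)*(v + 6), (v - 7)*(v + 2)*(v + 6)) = v^2 + 8*v + 12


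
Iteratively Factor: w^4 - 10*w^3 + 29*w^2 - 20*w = (w - 5)*(w^3 - 5*w^2 + 4*w) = w*(w - 5)*(w^2 - 5*w + 4) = w*(w - 5)*(w - 1)*(w - 4)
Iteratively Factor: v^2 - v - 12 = (v - 4)*(v + 3)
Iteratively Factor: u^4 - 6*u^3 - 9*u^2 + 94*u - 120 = (u - 5)*(u^3 - u^2 - 14*u + 24) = (u - 5)*(u + 4)*(u^2 - 5*u + 6) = (u - 5)*(u - 2)*(u + 4)*(u - 3)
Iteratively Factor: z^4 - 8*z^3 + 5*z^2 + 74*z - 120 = (z - 4)*(z^3 - 4*z^2 - 11*z + 30) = (z - 4)*(z + 3)*(z^2 - 7*z + 10) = (z - 4)*(z - 2)*(z + 3)*(z - 5)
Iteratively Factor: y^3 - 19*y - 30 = (y + 3)*(y^2 - 3*y - 10) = (y - 5)*(y + 3)*(y + 2)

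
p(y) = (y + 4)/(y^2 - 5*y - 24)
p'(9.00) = -1.09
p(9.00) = 1.08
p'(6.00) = -0.27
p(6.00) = -0.56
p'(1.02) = -0.02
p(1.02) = -0.18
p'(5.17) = -0.13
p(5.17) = -0.40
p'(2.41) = -0.03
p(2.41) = -0.21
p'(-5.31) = 0.01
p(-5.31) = -0.04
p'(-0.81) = 0.00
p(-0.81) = -0.17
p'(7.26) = -1.99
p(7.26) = -1.48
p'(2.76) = -0.04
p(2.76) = -0.22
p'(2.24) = -0.03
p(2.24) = -0.21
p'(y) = (5 - 2*y)*(y + 4)/(y^2 - 5*y - 24)^2 + 1/(y^2 - 5*y - 24)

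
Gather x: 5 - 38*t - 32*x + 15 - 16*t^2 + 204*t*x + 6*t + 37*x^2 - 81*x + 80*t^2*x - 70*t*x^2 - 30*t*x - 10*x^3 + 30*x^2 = -16*t^2 - 32*t - 10*x^3 + x^2*(67 - 70*t) + x*(80*t^2 + 174*t - 113) + 20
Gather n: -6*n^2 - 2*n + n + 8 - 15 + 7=-6*n^2 - n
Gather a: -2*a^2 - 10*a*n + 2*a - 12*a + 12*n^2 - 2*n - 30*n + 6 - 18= -2*a^2 + a*(-10*n - 10) + 12*n^2 - 32*n - 12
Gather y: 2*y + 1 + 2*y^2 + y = 2*y^2 + 3*y + 1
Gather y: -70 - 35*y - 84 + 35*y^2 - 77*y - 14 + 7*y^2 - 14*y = 42*y^2 - 126*y - 168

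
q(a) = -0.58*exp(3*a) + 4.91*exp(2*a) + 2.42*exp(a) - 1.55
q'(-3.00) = 0.14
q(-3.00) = -1.42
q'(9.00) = -925119138140.74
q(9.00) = -308265569492.67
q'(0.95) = 41.83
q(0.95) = 27.51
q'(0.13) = 12.92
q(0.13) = 6.72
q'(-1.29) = 1.37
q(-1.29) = -0.52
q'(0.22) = 14.90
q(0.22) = 7.97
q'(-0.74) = 3.20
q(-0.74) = 0.66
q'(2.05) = -204.23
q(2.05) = 41.66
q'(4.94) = -4558913.29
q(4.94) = -1487440.35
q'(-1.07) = 1.92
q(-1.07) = -0.17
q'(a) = -1.74*exp(3*a) + 9.82*exp(2*a) + 2.42*exp(a)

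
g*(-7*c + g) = -7*c*g + g^2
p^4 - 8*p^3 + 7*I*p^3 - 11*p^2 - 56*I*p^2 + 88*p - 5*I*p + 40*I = (p - 8)*(p + I)^2*(p + 5*I)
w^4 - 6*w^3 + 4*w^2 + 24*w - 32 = (w - 4)*(w - 2)^2*(w + 2)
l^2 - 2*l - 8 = (l - 4)*(l + 2)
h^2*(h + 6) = h^3 + 6*h^2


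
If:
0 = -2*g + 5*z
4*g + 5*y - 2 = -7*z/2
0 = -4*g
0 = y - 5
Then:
No Solution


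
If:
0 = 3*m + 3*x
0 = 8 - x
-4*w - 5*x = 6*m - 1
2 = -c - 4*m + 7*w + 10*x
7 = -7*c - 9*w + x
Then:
No Solution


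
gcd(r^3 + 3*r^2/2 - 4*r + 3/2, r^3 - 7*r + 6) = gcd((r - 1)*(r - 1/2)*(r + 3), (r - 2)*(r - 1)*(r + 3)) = r^2 + 2*r - 3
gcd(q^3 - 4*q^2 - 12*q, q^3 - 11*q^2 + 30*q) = q^2 - 6*q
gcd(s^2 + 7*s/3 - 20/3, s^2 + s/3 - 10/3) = s - 5/3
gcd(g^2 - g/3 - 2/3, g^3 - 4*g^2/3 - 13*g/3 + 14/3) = g - 1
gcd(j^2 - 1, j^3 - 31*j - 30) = j + 1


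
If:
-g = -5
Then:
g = 5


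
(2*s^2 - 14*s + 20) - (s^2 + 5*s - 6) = s^2 - 19*s + 26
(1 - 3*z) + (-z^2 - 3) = -z^2 - 3*z - 2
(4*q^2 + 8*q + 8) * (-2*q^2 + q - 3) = -8*q^4 - 12*q^3 - 20*q^2 - 16*q - 24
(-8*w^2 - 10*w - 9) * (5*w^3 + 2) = -40*w^5 - 50*w^4 - 45*w^3 - 16*w^2 - 20*w - 18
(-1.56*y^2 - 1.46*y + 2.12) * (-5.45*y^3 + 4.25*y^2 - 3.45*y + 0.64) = 8.502*y^5 + 1.327*y^4 - 12.377*y^3 + 13.0486*y^2 - 8.2484*y + 1.3568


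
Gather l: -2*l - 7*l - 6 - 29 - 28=-9*l - 63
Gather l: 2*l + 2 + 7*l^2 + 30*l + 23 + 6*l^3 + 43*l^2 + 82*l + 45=6*l^3 + 50*l^2 + 114*l + 70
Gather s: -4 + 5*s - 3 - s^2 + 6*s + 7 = -s^2 + 11*s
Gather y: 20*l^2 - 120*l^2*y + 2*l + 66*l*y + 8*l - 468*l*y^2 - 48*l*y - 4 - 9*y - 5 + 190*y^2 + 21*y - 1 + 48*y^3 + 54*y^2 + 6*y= 20*l^2 + 10*l + 48*y^3 + y^2*(244 - 468*l) + y*(-120*l^2 + 18*l + 18) - 10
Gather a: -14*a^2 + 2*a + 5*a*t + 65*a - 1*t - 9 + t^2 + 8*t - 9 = -14*a^2 + a*(5*t + 67) + t^2 + 7*t - 18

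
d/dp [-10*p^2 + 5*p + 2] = 5 - 20*p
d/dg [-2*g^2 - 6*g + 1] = -4*g - 6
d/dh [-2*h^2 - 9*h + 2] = -4*h - 9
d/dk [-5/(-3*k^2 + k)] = 5*(1 - 6*k)/(k^2*(3*k - 1)^2)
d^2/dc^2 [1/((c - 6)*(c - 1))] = 2*((c - 6)^2 + (c - 6)*(c - 1) + (c - 1)^2)/((c - 6)^3*(c - 1)^3)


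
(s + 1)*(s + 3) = s^2 + 4*s + 3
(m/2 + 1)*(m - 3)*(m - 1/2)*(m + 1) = m^4/2 - m^3/4 - 7*m^2/2 - 5*m/4 + 3/2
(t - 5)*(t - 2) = t^2 - 7*t + 10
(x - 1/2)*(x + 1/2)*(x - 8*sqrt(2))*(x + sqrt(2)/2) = x^4 - 15*sqrt(2)*x^3/2 - 33*x^2/4 + 15*sqrt(2)*x/8 + 2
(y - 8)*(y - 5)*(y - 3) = y^3 - 16*y^2 + 79*y - 120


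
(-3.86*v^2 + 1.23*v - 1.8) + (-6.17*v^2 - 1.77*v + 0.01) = -10.03*v^2 - 0.54*v - 1.79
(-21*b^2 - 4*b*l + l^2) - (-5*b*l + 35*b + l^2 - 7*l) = -21*b^2 + b*l - 35*b + 7*l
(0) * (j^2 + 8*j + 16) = 0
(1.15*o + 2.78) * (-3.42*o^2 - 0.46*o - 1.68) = -3.933*o^3 - 10.0366*o^2 - 3.2108*o - 4.6704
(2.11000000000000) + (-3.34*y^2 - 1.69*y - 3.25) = -3.34*y^2 - 1.69*y - 1.14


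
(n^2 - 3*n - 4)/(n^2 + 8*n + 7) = (n - 4)/(n + 7)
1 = 1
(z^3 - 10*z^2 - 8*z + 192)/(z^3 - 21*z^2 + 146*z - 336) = (z + 4)/(z - 7)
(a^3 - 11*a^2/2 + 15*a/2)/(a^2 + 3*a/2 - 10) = a*(a - 3)/(a + 4)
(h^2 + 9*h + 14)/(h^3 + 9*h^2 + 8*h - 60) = (h^2 + 9*h + 14)/(h^3 + 9*h^2 + 8*h - 60)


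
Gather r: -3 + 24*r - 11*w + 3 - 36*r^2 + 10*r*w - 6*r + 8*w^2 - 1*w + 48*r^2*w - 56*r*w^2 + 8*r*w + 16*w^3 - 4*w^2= r^2*(48*w - 36) + r*(-56*w^2 + 18*w + 18) + 16*w^3 + 4*w^2 - 12*w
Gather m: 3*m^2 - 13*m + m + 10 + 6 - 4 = 3*m^2 - 12*m + 12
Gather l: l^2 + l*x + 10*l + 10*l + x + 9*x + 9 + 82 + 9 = l^2 + l*(x + 20) + 10*x + 100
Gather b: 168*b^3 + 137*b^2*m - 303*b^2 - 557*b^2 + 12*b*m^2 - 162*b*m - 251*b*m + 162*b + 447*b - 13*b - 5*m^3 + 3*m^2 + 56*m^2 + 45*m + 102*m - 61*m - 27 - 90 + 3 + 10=168*b^3 + b^2*(137*m - 860) + b*(12*m^2 - 413*m + 596) - 5*m^3 + 59*m^2 + 86*m - 104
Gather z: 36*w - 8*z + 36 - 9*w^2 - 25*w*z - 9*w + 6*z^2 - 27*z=-9*w^2 + 27*w + 6*z^2 + z*(-25*w - 35) + 36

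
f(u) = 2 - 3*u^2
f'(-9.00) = 54.00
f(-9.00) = -241.00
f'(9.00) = -54.00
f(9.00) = -241.00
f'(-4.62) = 27.72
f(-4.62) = -62.03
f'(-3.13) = 18.78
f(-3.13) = -27.39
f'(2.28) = -13.68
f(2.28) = -13.60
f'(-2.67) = 16.02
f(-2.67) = -19.39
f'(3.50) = -21.00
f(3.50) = -34.75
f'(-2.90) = 17.40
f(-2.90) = -23.23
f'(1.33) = -7.98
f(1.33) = -3.31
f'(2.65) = -15.90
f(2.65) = -19.07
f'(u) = -6*u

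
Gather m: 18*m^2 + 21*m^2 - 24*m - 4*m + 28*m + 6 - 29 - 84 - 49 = 39*m^2 - 156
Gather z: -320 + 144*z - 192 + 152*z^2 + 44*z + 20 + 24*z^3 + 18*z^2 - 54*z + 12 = 24*z^3 + 170*z^2 + 134*z - 480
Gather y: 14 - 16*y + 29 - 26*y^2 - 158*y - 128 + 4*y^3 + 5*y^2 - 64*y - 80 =4*y^3 - 21*y^2 - 238*y - 165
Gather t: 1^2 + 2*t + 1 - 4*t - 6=-2*t - 4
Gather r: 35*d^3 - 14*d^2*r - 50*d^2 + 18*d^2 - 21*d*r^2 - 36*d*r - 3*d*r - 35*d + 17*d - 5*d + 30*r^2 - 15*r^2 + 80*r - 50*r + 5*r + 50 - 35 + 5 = 35*d^3 - 32*d^2 - 23*d + r^2*(15 - 21*d) + r*(-14*d^2 - 39*d + 35) + 20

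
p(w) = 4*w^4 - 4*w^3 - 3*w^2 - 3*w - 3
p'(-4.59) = -1775.52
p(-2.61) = 241.13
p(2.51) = 66.08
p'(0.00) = -3.00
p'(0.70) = -7.59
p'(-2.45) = -295.63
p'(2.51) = 159.35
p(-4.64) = 2200.02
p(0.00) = -3.00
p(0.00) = -3.00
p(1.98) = 9.73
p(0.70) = -6.98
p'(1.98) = 62.27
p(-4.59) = 2109.84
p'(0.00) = -3.00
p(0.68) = -6.83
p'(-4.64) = -1831.87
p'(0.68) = -7.60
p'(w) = 16*w^3 - 12*w^2 - 6*w - 3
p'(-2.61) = -353.56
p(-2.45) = 189.29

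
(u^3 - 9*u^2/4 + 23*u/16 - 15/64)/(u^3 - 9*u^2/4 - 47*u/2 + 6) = (u^2 - 2*u + 15/16)/(u^2 - 2*u - 24)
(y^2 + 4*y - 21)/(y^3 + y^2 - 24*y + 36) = (y + 7)/(y^2 + 4*y - 12)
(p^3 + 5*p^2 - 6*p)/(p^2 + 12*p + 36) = p*(p - 1)/(p + 6)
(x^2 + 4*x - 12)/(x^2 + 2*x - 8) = (x + 6)/(x + 4)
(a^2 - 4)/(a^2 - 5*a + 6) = (a + 2)/(a - 3)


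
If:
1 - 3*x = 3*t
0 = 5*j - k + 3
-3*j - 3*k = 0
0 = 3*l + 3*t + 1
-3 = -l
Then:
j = -1/2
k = 1/2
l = 3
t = -10/3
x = 11/3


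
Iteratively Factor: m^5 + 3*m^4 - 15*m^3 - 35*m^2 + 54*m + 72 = (m - 2)*(m^4 + 5*m^3 - 5*m^2 - 45*m - 36) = (m - 2)*(m + 1)*(m^3 + 4*m^2 - 9*m - 36) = (m - 3)*(m - 2)*(m + 1)*(m^2 + 7*m + 12) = (m - 3)*(m - 2)*(m + 1)*(m + 3)*(m + 4)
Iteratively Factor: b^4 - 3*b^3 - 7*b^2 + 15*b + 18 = (b - 3)*(b^3 - 7*b - 6) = (b - 3)*(b + 2)*(b^2 - 2*b - 3) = (b - 3)^2*(b + 2)*(b + 1)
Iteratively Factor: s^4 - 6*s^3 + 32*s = (s + 2)*(s^3 - 8*s^2 + 16*s) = (s - 4)*(s + 2)*(s^2 - 4*s) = s*(s - 4)*(s + 2)*(s - 4)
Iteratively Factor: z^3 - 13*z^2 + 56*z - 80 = (z - 4)*(z^2 - 9*z + 20) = (z - 4)^2*(z - 5)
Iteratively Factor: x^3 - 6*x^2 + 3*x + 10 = (x - 2)*(x^2 - 4*x - 5) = (x - 5)*(x - 2)*(x + 1)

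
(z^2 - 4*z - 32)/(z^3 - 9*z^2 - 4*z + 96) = (z + 4)/(z^2 - z - 12)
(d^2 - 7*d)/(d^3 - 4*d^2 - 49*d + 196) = d/(d^2 + 3*d - 28)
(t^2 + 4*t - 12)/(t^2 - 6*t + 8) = (t + 6)/(t - 4)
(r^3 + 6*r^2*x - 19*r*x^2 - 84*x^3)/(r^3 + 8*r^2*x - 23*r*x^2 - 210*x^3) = (-r^2 + r*x + 12*x^2)/(-r^2 - r*x + 30*x^2)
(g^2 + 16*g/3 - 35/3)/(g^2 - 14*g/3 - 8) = (-3*g^2 - 16*g + 35)/(-3*g^2 + 14*g + 24)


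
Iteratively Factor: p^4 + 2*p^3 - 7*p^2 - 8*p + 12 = (p + 3)*(p^3 - p^2 - 4*p + 4) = (p - 2)*(p + 3)*(p^2 + p - 2) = (p - 2)*(p + 2)*(p + 3)*(p - 1)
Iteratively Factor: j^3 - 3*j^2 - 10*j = (j + 2)*(j^2 - 5*j) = (j - 5)*(j + 2)*(j)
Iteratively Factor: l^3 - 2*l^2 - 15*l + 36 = (l - 3)*(l^2 + l - 12) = (l - 3)*(l + 4)*(l - 3)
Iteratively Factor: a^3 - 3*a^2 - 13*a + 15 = (a - 1)*(a^2 - 2*a - 15) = (a - 1)*(a + 3)*(a - 5)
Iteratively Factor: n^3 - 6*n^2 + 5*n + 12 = (n - 3)*(n^2 - 3*n - 4) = (n - 3)*(n + 1)*(n - 4)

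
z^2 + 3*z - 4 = (z - 1)*(z + 4)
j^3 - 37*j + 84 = (j - 4)*(j - 3)*(j + 7)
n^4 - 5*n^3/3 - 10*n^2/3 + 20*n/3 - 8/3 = (n - 2)*(n - 1)*(n - 2/3)*(n + 2)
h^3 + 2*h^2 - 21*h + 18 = (h - 3)*(h - 1)*(h + 6)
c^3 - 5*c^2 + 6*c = c*(c - 3)*(c - 2)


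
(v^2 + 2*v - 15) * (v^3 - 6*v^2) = v^5 - 4*v^4 - 27*v^3 + 90*v^2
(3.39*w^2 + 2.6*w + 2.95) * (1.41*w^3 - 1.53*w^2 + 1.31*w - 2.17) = 4.7799*w^5 - 1.5207*w^4 + 4.6224*w^3 - 8.4638*w^2 - 1.7775*w - 6.4015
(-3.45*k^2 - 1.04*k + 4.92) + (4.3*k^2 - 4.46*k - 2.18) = 0.85*k^2 - 5.5*k + 2.74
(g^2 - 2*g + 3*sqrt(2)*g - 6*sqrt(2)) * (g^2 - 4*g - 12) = g^4 - 6*g^3 + 3*sqrt(2)*g^3 - 18*sqrt(2)*g^2 - 4*g^2 - 12*sqrt(2)*g + 24*g + 72*sqrt(2)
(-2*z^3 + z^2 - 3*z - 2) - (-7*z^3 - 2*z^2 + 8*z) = 5*z^3 + 3*z^2 - 11*z - 2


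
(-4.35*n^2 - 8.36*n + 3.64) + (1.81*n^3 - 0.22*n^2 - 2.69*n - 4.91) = 1.81*n^3 - 4.57*n^2 - 11.05*n - 1.27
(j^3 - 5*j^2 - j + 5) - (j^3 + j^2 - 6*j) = -6*j^2 + 5*j + 5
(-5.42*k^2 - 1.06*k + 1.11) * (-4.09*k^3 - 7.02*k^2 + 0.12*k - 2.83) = 22.1678*k^5 + 42.3838*k^4 + 2.2509*k^3 + 7.4192*k^2 + 3.133*k - 3.1413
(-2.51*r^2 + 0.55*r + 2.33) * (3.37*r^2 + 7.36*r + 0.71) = -8.4587*r^4 - 16.6201*r^3 + 10.118*r^2 + 17.5393*r + 1.6543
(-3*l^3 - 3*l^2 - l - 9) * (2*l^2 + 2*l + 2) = -6*l^5 - 12*l^4 - 14*l^3 - 26*l^2 - 20*l - 18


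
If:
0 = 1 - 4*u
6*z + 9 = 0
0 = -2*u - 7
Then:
No Solution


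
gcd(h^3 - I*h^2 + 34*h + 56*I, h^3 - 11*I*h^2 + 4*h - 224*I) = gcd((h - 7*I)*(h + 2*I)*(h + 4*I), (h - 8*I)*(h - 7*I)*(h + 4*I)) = h^2 - 3*I*h + 28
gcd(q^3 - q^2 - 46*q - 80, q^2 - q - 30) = q + 5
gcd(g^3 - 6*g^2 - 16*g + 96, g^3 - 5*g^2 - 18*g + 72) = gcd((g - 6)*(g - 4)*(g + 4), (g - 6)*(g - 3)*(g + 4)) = g^2 - 2*g - 24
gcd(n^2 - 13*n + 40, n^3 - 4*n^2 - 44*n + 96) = n - 8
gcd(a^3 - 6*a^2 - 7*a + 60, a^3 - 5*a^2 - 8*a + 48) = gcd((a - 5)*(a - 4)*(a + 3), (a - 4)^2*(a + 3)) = a^2 - a - 12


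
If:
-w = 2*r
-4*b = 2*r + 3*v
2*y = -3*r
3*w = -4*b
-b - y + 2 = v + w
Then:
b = -9/14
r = -3/7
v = 8/7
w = 6/7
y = 9/14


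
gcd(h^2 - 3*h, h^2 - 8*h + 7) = 1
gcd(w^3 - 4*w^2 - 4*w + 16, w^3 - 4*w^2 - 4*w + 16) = w^3 - 4*w^2 - 4*w + 16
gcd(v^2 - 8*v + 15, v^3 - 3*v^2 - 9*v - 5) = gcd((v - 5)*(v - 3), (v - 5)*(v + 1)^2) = v - 5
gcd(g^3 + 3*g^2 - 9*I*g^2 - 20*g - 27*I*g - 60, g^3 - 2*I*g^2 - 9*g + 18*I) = g + 3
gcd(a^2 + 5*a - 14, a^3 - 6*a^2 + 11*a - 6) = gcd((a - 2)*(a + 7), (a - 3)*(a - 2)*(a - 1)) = a - 2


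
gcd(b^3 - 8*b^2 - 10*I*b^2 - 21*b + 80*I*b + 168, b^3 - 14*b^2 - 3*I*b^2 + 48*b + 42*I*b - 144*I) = b^2 + b*(-8 - 3*I) + 24*I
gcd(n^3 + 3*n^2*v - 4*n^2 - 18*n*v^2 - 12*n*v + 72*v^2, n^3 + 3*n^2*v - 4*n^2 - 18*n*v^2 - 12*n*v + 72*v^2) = -n^3 - 3*n^2*v + 4*n^2 + 18*n*v^2 + 12*n*v - 72*v^2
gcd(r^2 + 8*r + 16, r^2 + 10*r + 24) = r + 4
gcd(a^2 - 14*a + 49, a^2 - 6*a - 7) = a - 7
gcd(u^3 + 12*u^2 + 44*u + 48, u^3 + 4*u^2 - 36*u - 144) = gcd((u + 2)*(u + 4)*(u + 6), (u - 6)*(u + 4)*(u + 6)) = u^2 + 10*u + 24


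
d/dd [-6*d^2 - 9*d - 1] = -12*d - 9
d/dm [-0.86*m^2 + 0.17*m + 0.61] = 0.17 - 1.72*m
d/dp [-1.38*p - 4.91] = -1.38000000000000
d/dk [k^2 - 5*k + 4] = 2*k - 5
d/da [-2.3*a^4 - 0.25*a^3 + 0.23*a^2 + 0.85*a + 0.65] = -9.2*a^3 - 0.75*a^2 + 0.46*a + 0.85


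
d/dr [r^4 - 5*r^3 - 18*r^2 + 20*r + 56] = 4*r^3 - 15*r^2 - 36*r + 20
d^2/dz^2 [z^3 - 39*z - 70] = 6*z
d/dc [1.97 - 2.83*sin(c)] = -2.83*cos(c)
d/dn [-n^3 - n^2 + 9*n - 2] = -3*n^2 - 2*n + 9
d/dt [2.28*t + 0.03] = 2.28000000000000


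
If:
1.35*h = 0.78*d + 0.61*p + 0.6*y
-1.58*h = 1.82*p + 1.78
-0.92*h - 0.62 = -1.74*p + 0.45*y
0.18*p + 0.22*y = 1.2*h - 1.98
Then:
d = 6.46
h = 0.26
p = -1.21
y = -6.58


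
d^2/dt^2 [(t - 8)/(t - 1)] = -14/(t - 1)^3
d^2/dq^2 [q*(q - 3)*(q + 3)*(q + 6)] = 12*q^2 + 36*q - 18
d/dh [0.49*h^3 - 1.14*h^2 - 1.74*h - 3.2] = 1.47*h^2 - 2.28*h - 1.74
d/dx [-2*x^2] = -4*x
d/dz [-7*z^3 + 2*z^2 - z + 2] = -21*z^2 + 4*z - 1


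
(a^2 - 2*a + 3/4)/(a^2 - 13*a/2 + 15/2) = (a - 1/2)/(a - 5)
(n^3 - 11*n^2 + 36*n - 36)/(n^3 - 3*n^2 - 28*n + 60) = (n - 3)/(n + 5)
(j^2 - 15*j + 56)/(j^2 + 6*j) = (j^2 - 15*j + 56)/(j*(j + 6))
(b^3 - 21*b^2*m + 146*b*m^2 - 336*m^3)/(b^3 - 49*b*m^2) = (b^2 - 14*b*m + 48*m^2)/(b*(b + 7*m))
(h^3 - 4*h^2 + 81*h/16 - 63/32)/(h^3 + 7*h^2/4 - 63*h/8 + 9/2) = (h - 7/4)/(h + 4)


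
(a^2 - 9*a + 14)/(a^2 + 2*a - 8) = (a - 7)/(a + 4)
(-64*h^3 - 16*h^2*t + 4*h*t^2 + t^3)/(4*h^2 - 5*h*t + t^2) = (16*h^2 + 8*h*t + t^2)/(-h + t)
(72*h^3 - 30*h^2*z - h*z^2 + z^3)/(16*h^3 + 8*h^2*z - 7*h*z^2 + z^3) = (-18*h^2 + 3*h*z + z^2)/(-4*h^2 - 3*h*z + z^2)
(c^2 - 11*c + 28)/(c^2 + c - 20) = (c - 7)/(c + 5)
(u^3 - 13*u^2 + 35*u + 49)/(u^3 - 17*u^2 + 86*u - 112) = (u^2 - 6*u - 7)/(u^2 - 10*u + 16)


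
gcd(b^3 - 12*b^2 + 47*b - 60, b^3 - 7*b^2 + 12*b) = b^2 - 7*b + 12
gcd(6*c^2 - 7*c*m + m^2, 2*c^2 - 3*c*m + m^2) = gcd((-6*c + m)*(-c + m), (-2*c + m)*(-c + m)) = c - m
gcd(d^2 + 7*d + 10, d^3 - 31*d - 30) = d + 5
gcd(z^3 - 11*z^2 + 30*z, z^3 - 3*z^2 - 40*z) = z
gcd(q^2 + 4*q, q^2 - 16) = q + 4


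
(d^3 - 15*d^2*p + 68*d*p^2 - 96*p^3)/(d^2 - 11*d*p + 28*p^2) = (-d^2 + 11*d*p - 24*p^2)/(-d + 7*p)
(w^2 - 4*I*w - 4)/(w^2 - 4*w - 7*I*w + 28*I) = (w^2 - 4*I*w - 4)/(w^2 - 4*w - 7*I*w + 28*I)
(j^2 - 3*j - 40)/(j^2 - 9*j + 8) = (j + 5)/(j - 1)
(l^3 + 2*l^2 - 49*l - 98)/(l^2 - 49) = l + 2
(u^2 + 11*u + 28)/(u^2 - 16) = (u + 7)/(u - 4)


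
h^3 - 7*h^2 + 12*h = h*(h - 4)*(h - 3)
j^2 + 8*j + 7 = (j + 1)*(j + 7)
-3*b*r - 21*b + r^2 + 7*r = (-3*b + r)*(r + 7)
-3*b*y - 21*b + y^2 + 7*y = (-3*b + y)*(y + 7)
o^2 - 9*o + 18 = (o - 6)*(o - 3)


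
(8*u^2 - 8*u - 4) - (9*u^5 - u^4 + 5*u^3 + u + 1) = -9*u^5 + u^4 - 5*u^3 + 8*u^2 - 9*u - 5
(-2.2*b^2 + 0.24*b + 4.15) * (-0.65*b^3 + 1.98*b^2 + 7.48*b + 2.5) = 1.43*b^5 - 4.512*b^4 - 18.6783*b^3 + 4.5122*b^2 + 31.642*b + 10.375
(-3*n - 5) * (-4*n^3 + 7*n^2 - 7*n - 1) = 12*n^4 - n^3 - 14*n^2 + 38*n + 5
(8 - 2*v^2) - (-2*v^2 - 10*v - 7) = 10*v + 15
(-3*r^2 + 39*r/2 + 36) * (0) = 0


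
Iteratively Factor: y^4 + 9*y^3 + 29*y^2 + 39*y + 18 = (y + 3)*(y^3 + 6*y^2 + 11*y + 6) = (y + 2)*(y + 3)*(y^2 + 4*y + 3) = (y + 1)*(y + 2)*(y + 3)*(y + 3)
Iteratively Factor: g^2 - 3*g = (g)*(g - 3)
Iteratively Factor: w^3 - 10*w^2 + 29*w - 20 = (w - 5)*(w^2 - 5*w + 4) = (w - 5)*(w - 4)*(w - 1)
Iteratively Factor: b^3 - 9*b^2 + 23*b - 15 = (b - 1)*(b^2 - 8*b + 15) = (b - 5)*(b - 1)*(b - 3)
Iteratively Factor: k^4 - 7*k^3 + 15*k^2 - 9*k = (k)*(k^3 - 7*k^2 + 15*k - 9) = k*(k - 3)*(k^2 - 4*k + 3) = k*(k - 3)*(k - 1)*(k - 3)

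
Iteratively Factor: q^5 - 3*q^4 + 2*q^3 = (q)*(q^4 - 3*q^3 + 2*q^2) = q^2*(q^3 - 3*q^2 + 2*q) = q^2*(q - 1)*(q^2 - 2*q) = q^2*(q - 2)*(q - 1)*(q)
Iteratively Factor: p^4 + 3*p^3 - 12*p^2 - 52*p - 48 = (p + 3)*(p^3 - 12*p - 16) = (p + 2)*(p + 3)*(p^2 - 2*p - 8) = (p + 2)^2*(p + 3)*(p - 4)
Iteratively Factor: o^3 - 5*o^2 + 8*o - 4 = (o - 2)*(o^2 - 3*o + 2) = (o - 2)^2*(o - 1)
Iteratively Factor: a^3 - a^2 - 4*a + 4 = (a - 2)*(a^2 + a - 2) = (a - 2)*(a + 2)*(a - 1)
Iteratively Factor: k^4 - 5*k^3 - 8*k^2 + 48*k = (k)*(k^3 - 5*k^2 - 8*k + 48) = k*(k - 4)*(k^2 - k - 12) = k*(k - 4)*(k + 3)*(k - 4)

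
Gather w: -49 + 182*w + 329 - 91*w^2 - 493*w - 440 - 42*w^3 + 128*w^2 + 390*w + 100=-42*w^3 + 37*w^2 + 79*w - 60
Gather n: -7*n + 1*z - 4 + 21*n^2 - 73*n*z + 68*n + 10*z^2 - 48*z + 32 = 21*n^2 + n*(61 - 73*z) + 10*z^2 - 47*z + 28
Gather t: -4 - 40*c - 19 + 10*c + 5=-30*c - 18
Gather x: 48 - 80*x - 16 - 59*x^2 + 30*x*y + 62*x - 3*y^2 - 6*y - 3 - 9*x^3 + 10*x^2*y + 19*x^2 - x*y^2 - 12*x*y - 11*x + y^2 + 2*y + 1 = -9*x^3 + x^2*(10*y - 40) + x*(-y^2 + 18*y - 29) - 2*y^2 - 4*y + 30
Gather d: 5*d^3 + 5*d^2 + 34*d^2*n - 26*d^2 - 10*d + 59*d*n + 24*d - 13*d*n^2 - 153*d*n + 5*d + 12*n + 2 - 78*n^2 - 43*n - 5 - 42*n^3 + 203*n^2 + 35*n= 5*d^3 + d^2*(34*n - 21) + d*(-13*n^2 - 94*n + 19) - 42*n^3 + 125*n^2 + 4*n - 3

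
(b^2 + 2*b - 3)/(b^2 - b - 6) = (-b^2 - 2*b + 3)/(-b^2 + b + 6)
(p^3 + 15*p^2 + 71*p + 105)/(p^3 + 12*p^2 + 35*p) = (p + 3)/p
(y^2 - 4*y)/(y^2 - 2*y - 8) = y/(y + 2)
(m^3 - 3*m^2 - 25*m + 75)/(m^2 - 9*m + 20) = (m^2 + 2*m - 15)/(m - 4)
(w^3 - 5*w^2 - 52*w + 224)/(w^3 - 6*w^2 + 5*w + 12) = (w^2 - w - 56)/(w^2 - 2*w - 3)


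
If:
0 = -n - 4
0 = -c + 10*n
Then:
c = -40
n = -4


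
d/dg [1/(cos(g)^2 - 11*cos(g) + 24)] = (2*cos(g) - 11)*sin(g)/(cos(g)^2 - 11*cos(g) + 24)^2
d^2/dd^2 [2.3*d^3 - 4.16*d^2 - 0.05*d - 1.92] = 13.8*d - 8.32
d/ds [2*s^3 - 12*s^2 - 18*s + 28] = 6*s^2 - 24*s - 18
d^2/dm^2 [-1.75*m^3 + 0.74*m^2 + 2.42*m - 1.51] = 1.48 - 10.5*m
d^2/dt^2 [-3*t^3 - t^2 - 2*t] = -18*t - 2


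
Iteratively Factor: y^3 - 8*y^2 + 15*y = (y)*(y^2 - 8*y + 15) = y*(y - 5)*(y - 3)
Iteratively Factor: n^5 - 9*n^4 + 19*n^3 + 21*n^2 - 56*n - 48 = (n - 4)*(n^4 - 5*n^3 - n^2 + 17*n + 12) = (n - 4)^2*(n^3 - n^2 - 5*n - 3) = (n - 4)^2*(n + 1)*(n^2 - 2*n - 3) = (n - 4)^2*(n - 3)*(n + 1)*(n + 1)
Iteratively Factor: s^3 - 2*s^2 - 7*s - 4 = (s + 1)*(s^2 - 3*s - 4) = (s + 1)^2*(s - 4)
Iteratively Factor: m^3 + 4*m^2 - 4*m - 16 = (m + 2)*(m^2 + 2*m - 8) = (m + 2)*(m + 4)*(m - 2)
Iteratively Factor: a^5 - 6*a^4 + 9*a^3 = (a - 3)*(a^4 - 3*a^3) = a*(a - 3)*(a^3 - 3*a^2) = a^2*(a - 3)*(a^2 - 3*a) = a^2*(a - 3)^2*(a)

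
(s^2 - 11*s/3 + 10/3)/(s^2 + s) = (3*s^2 - 11*s + 10)/(3*s*(s + 1))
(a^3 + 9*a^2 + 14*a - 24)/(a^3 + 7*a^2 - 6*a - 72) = (a - 1)/(a - 3)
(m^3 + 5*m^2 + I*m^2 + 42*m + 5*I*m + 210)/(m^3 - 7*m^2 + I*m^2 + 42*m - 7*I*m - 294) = (m + 5)/(m - 7)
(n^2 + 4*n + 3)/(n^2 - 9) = (n + 1)/(n - 3)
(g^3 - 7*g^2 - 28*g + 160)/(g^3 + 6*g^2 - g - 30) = (g^2 - 12*g + 32)/(g^2 + g - 6)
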